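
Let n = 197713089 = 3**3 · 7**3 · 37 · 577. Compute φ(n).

φ(3^3) = 3^2·(3−1) = 9·2 = 18.
φ(7^3) = 7^3 − 7^2 = 343 − 49 = 294.
φ(37) = 37 − 1 = 36.
φ(577) = 577 − 1 = 576.
Multiply: 18 · 294 · 36 · 576 = 109734912.

109734912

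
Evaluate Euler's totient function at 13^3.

φ(13^3) = 13^2·(13−1) = 169·12 = 2028.

2028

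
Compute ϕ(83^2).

6806

φ(6889) = 6889 · (1 − 1/83)
       = 6889 · 82/83 = 6806.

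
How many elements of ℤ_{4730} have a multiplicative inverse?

Factor 4730: 4730 = 2 · 5 · 11 · 43.
φ(2) = 2 − 1 = 1.
φ(5) = 5 − 1 = 4.
φ(11) = 11 − 1 = 10.
φ(43) = 43 − 1 = 42.
φ(4730) = 1 × 4 × 10 × 42 = 1680.

1680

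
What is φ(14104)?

6720

Factor 14104: 14104 = 2**3 · 41 · 43.
φ(2^3) = 2^3 − 2^2 = 8 − 4 = 4.
φ(41) = 41 − 1 = 40.
φ(43) = 43 − 1 = 42.
Since φ is multiplicative, φ(14104) = 4 · 40 · 42 = 6720.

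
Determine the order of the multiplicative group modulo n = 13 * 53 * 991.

617760

φ(13) = 13 − 1 = 12.
φ(53) = 53 − 1 = 52.
φ(991) = 991 − 1 = 990.
φ(682799) = 12 × 52 × 990 = 617760.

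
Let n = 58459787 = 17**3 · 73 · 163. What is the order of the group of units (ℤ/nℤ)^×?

φ(17^3) = 17^2·(17−1) = 289·16 = 4624.
φ(73) = 73 − 1 = 72.
φ(163) = 163 − 1 = 162.
Multiply: 4624 · 72 · 162 = 53934336.

53934336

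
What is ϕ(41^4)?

φ(41^4) = 41^3·(41−1) = 68921·40 = 2756840.

2756840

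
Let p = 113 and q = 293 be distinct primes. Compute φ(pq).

φ(n) = (p − 1)(q − 1) = (113−1)(293−1) = 112·292 = 32704.

32704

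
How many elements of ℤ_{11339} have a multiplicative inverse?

9856

First factor: 11339 = 17 · 23 · 29.
φ(17) = 17 − 1 = 16.
φ(23) = 23 − 1 = 22.
φ(29) = 29 − 1 = 28.
Multiply: 16 · 22 · 28 = 9856.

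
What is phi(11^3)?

1210

φ(1331) = 1331 · (1 − 1/11)
       = 1331 · 10/11 = 1210.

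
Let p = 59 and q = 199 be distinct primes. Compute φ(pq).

11484

φ(59) = 59 − 1 = 58.
φ(199) = 199 − 1 = 198.
φ(11741) = 58 × 198 = 11484.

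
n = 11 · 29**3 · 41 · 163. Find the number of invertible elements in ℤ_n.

1525910400

φ(1792908557) = 1792908557 · (1 − 1/11) · (1 − 1/29) · (1 − 1/41) · (1 − 1/163)
       = 1792908557 · 1814400/2131877 = 1525910400.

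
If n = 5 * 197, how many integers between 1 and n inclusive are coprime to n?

784

φ(5) = 5 − 1 = 4.
φ(197) = 197 − 1 = 196.
Multiply: 4 · 196 = 784.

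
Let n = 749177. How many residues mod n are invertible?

Factor 749177: 749177 = 11 × 13^3 × 31.
φ(11) = 11 − 1 = 10.
φ(13^3) = 13^2·(13−1) = 169·12 = 2028.
φ(31) = 31 − 1 = 30.
Since φ is multiplicative, φ(749177) = 10 · 2028 · 30 = 608400.

608400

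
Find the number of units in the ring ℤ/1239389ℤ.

Prime factorization: 1239389 = 19 · 37 · 41 · 43.
φ(19) = 19 − 1 = 18.
φ(37) = 37 − 1 = 36.
φ(41) = 41 − 1 = 40.
φ(43) = 43 − 1 = 42.
φ(1239389) = 18 × 36 × 40 × 42 = 1088640.

1088640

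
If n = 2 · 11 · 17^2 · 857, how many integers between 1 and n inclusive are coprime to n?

φ(2) = 2 − 1 = 1.
φ(11) = 11 − 1 = 10.
φ(17^2) = 17^2 − 17^1 = 289 − 17 = 272.
φ(857) = 857 − 1 = 856.
Multiply: 1 · 10 · 272 · 856 = 2328320.

2328320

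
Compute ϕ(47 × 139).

6348

φ(47) = 47 − 1 = 46.
φ(139) = 139 − 1 = 138.
φ(6533) = 46 × 138 = 6348.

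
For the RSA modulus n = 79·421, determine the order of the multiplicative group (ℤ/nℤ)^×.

For distinct primes, φ(pq) = (p−1)(q−1) = 78 × 420 = 32760.

32760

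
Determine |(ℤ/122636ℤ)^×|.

Factor 122636: 122636 = 2^2 * 23 * 31 * 43.
φ(2^2) = 2^1·(2−1) = 2·1 = 2.
φ(23) = 23 − 1 = 22.
φ(31) = 31 − 1 = 30.
φ(43) = 43 − 1 = 42.
Since φ is multiplicative, φ(122636) = 2 · 22 · 30 · 42 = 55440.

55440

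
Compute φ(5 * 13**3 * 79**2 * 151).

7497921600

φ(5) = 5 − 1 = 4.
φ(13^3) = 13^3 − 13^2 = 2197 − 169 = 2028.
φ(79^2) = 79^1·(79−1) = 79·78 = 6162.
φ(151) = 151 − 1 = 150.
Multiply: 4 · 2028 · 6162 · 150 = 7497921600.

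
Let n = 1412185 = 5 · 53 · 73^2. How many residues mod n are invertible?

φ(1412185) = 1412185 · (1 − 1/5) · (1 − 1/53) · (1 − 1/73)
       = 1412185 · 14976/19345 = 1093248.

1093248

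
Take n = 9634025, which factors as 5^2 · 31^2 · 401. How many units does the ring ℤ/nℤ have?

φ(9634025) = 9634025 · (1 − 1/5) · (1 − 1/31) · (1 − 1/401)
       = 9634025 · 48000/62155 = 7440000.

7440000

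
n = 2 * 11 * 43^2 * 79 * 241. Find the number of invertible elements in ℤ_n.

338083200

φ(2) = 2 − 1 = 1.
φ(11) = 11 − 1 = 10.
φ(43^2) = 43^2 − 43^1 = 1849 − 43 = 1806.
φ(79) = 79 − 1 = 78.
φ(241) = 241 − 1 = 240.
φ(774468442) = 1 × 10 × 1806 × 78 × 240 = 338083200.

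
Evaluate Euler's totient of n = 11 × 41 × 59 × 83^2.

φ(183309401) = 183309401 · (1 − 1/11) · (1 − 1/41) · (1 − 1/59) · (1 − 1/83)
       = 183309401 · 1902400/2208547 = 157899200.

157899200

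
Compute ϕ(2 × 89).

88

φ(2) = 2 − 1 = 1.
φ(89) = 89 − 1 = 88.
φ(178) = 1 × 88 = 88.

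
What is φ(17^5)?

φ(1419857) = 1419857 · (1 − 1/17)
       = 1419857 · 16/17 = 1336336.

1336336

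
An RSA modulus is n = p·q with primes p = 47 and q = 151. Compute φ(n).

φ(n) = (p − 1)(q − 1) = (47−1)(151−1) = 46·150 = 6900.

6900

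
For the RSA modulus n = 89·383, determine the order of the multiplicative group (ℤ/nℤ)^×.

φ(n) = (p − 1)(q − 1) = (89−1)(383−1) = 88·382 = 33616.

33616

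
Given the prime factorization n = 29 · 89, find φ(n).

2464

φ(2581) = 2581 · (1 − 1/29) · (1 − 1/89)
       = 2581 · 2464/2581 = 2464.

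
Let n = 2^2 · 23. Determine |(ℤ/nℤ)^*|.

44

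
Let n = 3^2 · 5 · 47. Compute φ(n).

φ(3^2) = 3^2 − 3^1 = 9 − 3 = 6.
φ(5) = 5 − 1 = 4.
φ(47) = 47 − 1 = 46.
Multiply: 6 · 4 · 46 = 1104.

1104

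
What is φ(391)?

391 = 17 * 23.
φ(17) = 17 − 1 = 16.
φ(23) = 23 − 1 = 22.
Multiply: 16 · 22 = 352.

352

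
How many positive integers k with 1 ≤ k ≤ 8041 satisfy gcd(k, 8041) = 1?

Factor 8041: 8041 = 11 · 17 · 43.
φ(11) = 11 − 1 = 10.
φ(17) = 17 − 1 = 16.
φ(43) = 43 − 1 = 42.
Multiply: 10 · 16 · 42 = 6720.

6720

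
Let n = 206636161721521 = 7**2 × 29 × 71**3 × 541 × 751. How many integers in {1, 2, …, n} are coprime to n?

168064923600000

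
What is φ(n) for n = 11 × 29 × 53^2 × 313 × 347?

83304399360

φ(97323167381) = 97323167381 · (1 − 1/11) · (1 − 1/29) · (1 − 1/53) · (1 − 1/313) · (1 − 1/347)
       = 97323167381 · 1571781120/1836286177 = 83304399360.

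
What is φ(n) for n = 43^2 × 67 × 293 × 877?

φ(31833099563) = 31833099563 · (1 − 1/43) · (1 − 1/67) · (1 − 1/293) · (1 − 1/877)
       = 31833099563 · 709055424/740304641 = 30489383232.

30489383232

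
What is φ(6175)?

Factor 6175: 6175 = 5^2 × 13 × 19.
φ(6175) = 6175 · (1 − 1/5) · (1 − 1/13) · (1 − 1/19)
       = 6175 · 864/1235 = 4320.

4320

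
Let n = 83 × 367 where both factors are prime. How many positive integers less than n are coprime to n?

φ(83) = 83 − 1 = 82.
φ(367) = 367 − 1 = 366.
Multiply: 82 · 366 = 30012.

30012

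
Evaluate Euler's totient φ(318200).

Factor 318200: 318200 = 2**3 * 5**2 * 37 * 43.
φ(318200) = 318200 · (1 − 1/2) · (1 − 1/5) · (1 − 1/37) · (1 − 1/43)
       = 318200 · 6048/15910 = 120960.

120960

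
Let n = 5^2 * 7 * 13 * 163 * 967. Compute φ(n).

φ(5^2) = 5^1·(5−1) = 5·4 = 20.
φ(7) = 7 − 1 = 6.
φ(13) = 13 − 1 = 12.
φ(163) = 163 − 1 = 162.
φ(967) = 967 − 1 = 966.
Multiply: 20 · 6 · 12 · 162 · 966 = 225348480.

225348480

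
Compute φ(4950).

1200

4950 = 2 · 3^2 · 5^2 · 11.
φ(4950) = 4950 · (1 − 1/2) · (1 − 1/3) · (1 − 1/5) · (1 − 1/11)
       = 4950 · 80/330 = 1200.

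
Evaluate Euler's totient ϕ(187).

160

187 = 11 · 17.
φ(187) = 187 · (1 − 1/11) · (1 − 1/17)
       = 187 · 160/187 = 160.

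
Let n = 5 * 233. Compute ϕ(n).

φ(5) = 5 − 1 = 4.
φ(233) = 233 − 1 = 232.
Since φ is multiplicative, φ(1165) = 4 · 232 = 928.

928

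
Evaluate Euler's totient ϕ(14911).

12960

14911 = 13 · 31 · 37.
φ(13) = 13 − 1 = 12.
φ(31) = 31 − 1 = 30.
φ(37) = 37 − 1 = 36.
Multiply: 12 · 30 · 36 = 12960.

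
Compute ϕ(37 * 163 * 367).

2134512

φ(2213377) = 2213377 · (1 − 1/37) · (1 − 1/163) · (1 − 1/367)
       = 2213377 · 2134512/2213377 = 2134512.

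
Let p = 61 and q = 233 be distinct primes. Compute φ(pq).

13920

φ(n) = (p − 1)(q − 1) = (61−1)(233−1) = 60·232 = 13920.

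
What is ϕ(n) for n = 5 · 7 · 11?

240

φ(5) = 5 − 1 = 4.
φ(7) = 7 − 1 = 6.
φ(11) = 11 − 1 = 10.
Since φ is multiplicative, φ(385) = 4 · 6 · 10 = 240.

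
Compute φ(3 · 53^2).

φ(3) = 3 − 1 = 2.
φ(53^2) = 53^1·(53−1) = 53·52 = 2756.
φ(8427) = 2 × 2756 = 5512.

5512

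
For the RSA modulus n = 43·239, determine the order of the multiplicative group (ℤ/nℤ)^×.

φ(10277) = 10277 · (1 − 1/43) · (1 − 1/239)
       = 10277 · 9996/10277 = 9996.

9996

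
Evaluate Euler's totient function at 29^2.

812

φ(841) = 841 · (1 − 1/29)
       = 841 · 28/29 = 812.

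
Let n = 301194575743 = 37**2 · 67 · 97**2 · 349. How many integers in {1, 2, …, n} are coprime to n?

284885517312

φ(301194575743) = 301194575743 · (1 − 1/37) · (1 − 1/67) · (1 − 1/97) · (1 − 1/349)
       = 301194575743 · 79377408/83921587 = 284885517312.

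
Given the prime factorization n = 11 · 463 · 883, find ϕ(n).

4074840

φ(4497119) = 4497119 · (1 − 1/11) · (1 − 1/463) · (1 − 1/883)
       = 4497119 · 4074840/4497119 = 4074840.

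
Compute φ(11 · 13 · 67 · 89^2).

62029440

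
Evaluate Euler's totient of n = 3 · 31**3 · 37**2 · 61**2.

φ(3) = 3 − 1 = 2.
φ(31^3) = 31^2·(31−1) = 961·30 = 28830.
φ(37^2) = 37^2 − 37^1 = 1369 − 37 = 1332.
φ(61^2) = 61^2 − 61^1 = 3721 − 61 = 3660.
φ(455270441277) = 2 × 28830 × 1332 × 3660 = 281099419200.

281099419200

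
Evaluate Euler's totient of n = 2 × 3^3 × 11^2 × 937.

φ(6122358) = 6122358 · (1 − 1/2) · (1 − 1/3) · (1 − 1/11) · (1 − 1/937)
       = 6122358 · 18720/61842 = 1853280.

1853280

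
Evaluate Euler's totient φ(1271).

1200

Factor 1271: 1271 = 31 * 41.
φ(1271) = 1271 · (1 − 1/31) · (1 − 1/41)
       = 1271 · 1200/1271 = 1200.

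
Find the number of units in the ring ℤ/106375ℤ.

First factor: 106375 = 5^3 · 23 · 37.
φ(5^3) = 5^3 − 5^2 = 125 − 25 = 100.
φ(23) = 23 − 1 = 22.
φ(37) = 37 − 1 = 36.
φ(106375) = 100 × 22 × 36 = 79200.

79200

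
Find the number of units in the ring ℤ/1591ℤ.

Prime factorization: 1591 = 37 · 43.
φ(37) = 37 − 1 = 36.
φ(43) = 43 − 1 = 42.
φ(1591) = 36 × 42 = 1512.

1512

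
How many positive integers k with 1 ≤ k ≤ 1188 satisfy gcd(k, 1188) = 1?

1188 = 2^2 × 3^3 × 11.
φ(1188) = 1188 · (1 − 1/2) · (1 − 1/3) · (1 − 1/11)
       = 1188 · 20/66 = 360.

360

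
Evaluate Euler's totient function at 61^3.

223260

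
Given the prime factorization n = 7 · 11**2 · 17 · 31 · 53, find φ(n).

16473600

φ(23657557) = 23657557 · (1 − 1/7) · (1 − 1/11) · (1 − 1/17) · (1 − 1/31) · (1 − 1/53)
       = 23657557 · 1497600/2150687 = 16473600.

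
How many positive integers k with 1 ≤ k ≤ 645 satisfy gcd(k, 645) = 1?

Factor 645: 645 = 3 * 5 * 43.
φ(3) = 3 − 1 = 2.
φ(5) = 5 − 1 = 4.
φ(43) = 43 − 1 = 42.
Multiply: 2 · 4 · 42 = 336.

336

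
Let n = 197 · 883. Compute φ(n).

φ(173951) = 173951 · (1 − 1/197) · (1 − 1/883)
       = 173951 · 172872/173951 = 172872.

172872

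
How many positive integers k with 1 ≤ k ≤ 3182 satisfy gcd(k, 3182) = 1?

1512

3182 = 2 · 37 · 43.
φ(2) = 2 − 1 = 1.
φ(37) = 37 − 1 = 36.
φ(43) = 43 − 1 = 42.
Multiply: 1 · 36 · 42 = 1512.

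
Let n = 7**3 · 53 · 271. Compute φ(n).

φ(7^3) = 7^3 − 7^2 = 343 − 49 = 294.
φ(53) = 53 − 1 = 52.
φ(271) = 271 − 1 = 270.
φ(4926509) = 294 × 52 × 270 = 4127760.

4127760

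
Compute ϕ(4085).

Factor 4085: 4085 = 5 × 19 × 43.
φ(5) = 5 − 1 = 4.
φ(19) = 19 − 1 = 18.
φ(43) = 43 − 1 = 42.
φ(4085) = 4 × 18 × 42 = 3024.

3024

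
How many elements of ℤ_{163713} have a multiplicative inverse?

96800

163713 = 3 · 11**3 · 41.
φ(3) = 3 − 1 = 2.
φ(11^3) = 11^3 − 11^2 = 1331 − 121 = 1210.
φ(41) = 41 − 1 = 40.
φ(163713) = 2 × 1210 × 40 = 96800.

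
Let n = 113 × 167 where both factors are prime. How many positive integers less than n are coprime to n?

φ(18871) = 18871 · (1 − 1/113) · (1 − 1/167)
       = 18871 · 18592/18871 = 18592.

18592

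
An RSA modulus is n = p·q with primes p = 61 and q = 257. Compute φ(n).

15360

φ(n) = (p − 1)(q − 1) = (61−1)(257−1) = 60·256 = 15360.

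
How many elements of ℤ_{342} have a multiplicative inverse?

108

Prime factorization: 342 = 2 * 3^2 * 19.
φ(2) = 2 − 1 = 1.
φ(3^2) = 3^2 − 3^1 = 9 − 3 = 6.
φ(19) = 19 − 1 = 18.
Since φ is multiplicative, φ(342) = 1 · 6 · 18 = 108.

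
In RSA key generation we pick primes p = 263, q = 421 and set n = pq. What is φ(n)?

110040

φ(263) = 263 − 1 = 262.
φ(421) = 421 − 1 = 420.
Multiply: 262 · 420 = 110040.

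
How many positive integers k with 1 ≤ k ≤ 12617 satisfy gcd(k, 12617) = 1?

10800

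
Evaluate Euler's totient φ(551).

504

Prime factorization: 551 = 19 · 29.
φ(19) = 19 − 1 = 18.
φ(29) = 29 − 1 = 28.
φ(551) = 18 × 28 = 504.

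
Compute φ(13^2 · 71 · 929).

10133760

φ(13^2) = 13^2 − 13^1 = 169 − 13 = 156.
φ(71) = 71 − 1 = 70.
φ(929) = 929 − 1 = 928.
φ(11147071) = 156 × 70 × 928 = 10133760.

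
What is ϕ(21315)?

First factor: 21315 = 3 · 5 · 7^2 · 29.
φ(3) = 3 − 1 = 2.
φ(5) = 5 − 1 = 4.
φ(7^2) = 7^2 − 7^1 = 49 − 7 = 42.
φ(29) = 29 − 1 = 28.
Multiply: 2 · 4 · 42 · 28 = 9408.

9408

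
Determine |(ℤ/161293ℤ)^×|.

138600

161293 = 11**2 * 31 * 43.
φ(161293) = 161293 · (1 − 1/11) · (1 − 1/31) · (1 − 1/43)
       = 161293 · 12600/14663 = 138600.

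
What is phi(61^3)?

223260

φ(226981) = 226981 · (1 − 1/61)
       = 226981 · 60/61 = 223260.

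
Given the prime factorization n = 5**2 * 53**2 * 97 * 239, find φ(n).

φ(5^2) = 5^1·(5−1) = 5·4 = 20.
φ(53^2) = 53^1·(53−1) = 53·52 = 2756.
φ(97) = 97 − 1 = 96.
φ(239) = 239 − 1 = 238.
φ(1628026175) = 20 × 2756 × 96 × 238 = 1259381760.

1259381760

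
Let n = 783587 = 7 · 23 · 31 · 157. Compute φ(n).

617760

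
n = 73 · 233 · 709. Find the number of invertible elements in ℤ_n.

φ(12059381) = 12059381 · (1 − 1/73) · (1 − 1/233) · (1 − 1/709)
       = 12059381 · 11826432/12059381 = 11826432.

11826432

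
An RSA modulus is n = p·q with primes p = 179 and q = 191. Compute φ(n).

φ(34189) = 34189 · (1 − 1/179) · (1 − 1/191)
       = 34189 · 33820/34189 = 33820.

33820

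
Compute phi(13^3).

2028

φ(2197) = 2197 · (1 − 1/13)
       = 2197 · 12/13 = 2028.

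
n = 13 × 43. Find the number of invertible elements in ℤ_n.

φ(559) = 559 · (1 − 1/13) · (1 − 1/43)
       = 559 · 504/559 = 504.

504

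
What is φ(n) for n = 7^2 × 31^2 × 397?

15467760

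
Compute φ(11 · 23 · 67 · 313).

4530240

φ(11) = 11 − 1 = 10.
φ(23) = 23 − 1 = 22.
φ(67) = 67 − 1 = 66.
φ(313) = 313 − 1 = 312.
φ(5305663) = 10 × 22 × 66 × 312 = 4530240.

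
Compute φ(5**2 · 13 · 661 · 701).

110880000

φ(5^2) = 5^1·(5−1) = 5·4 = 20.
φ(13) = 13 − 1 = 12.
φ(661) = 661 − 1 = 660.
φ(701) = 701 − 1 = 700.
Multiply: 20 · 12 · 660 · 700 = 110880000.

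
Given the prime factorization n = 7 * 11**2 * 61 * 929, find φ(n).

φ(7) = 7 − 1 = 6.
φ(11^2) = 11^2 − 11^1 = 121 − 11 = 110.
φ(61) = 61 − 1 = 60.
φ(929) = 929 − 1 = 928.
Multiply: 6 · 110 · 60 · 928 = 36748800.

36748800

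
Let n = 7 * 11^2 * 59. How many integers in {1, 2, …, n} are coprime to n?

38280

φ(7) = 7 − 1 = 6.
φ(11^2) = 11^1·(11−1) = 11·10 = 110.
φ(59) = 59 − 1 = 58.
Multiply: 6 · 110 · 58 = 38280.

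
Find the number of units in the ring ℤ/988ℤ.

432

Factor 988: 988 = 2**2 × 13 × 19.
φ(2^2) = 2^1·(2−1) = 2·1 = 2.
φ(13) = 13 − 1 = 12.
φ(19) = 19 − 1 = 18.
Since φ is multiplicative, φ(988) = 2 · 12 · 18 = 432.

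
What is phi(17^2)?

272

φ(289) = 289 · (1 − 1/17)
       = 289 · 16/17 = 272.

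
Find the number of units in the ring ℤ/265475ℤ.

172800

Prime factorization: 265475 = 5**2 × 7 × 37 × 41.
φ(265475) = 265475 · (1 − 1/5) · (1 − 1/7) · (1 − 1/37) · (1 − 1/41)
       = 265475 · 34560/53095 = 172800.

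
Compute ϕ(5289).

3360

Prime factorization: 5289 = 3 · 41 · 43.
φ(5289) = 5289 · (1 − 1/3) · (1 − 1/41) · (1 − 1/43)
       = 5289 · 3360/5289 = 3360.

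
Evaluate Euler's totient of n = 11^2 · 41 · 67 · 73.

20908800

φ(11^2) = 11^1·(11−1) = 11·10 = 110.
φ(41) = 41 − 1 = 40.
φ(67) = 67 − 1 = 66.
φ(73) = 73 − 1 = 72.
φ(24264251) = 110 × 40 × 66 × 72 = 20908800.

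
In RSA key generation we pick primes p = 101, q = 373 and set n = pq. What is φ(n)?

37200

φ(37673) = 37673 · (1 − 1/101) · (1 − 1/373)
       = 37673 · 37200/37673 = 37200.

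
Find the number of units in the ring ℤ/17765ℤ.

Prime factorization: 17765 = 5 · 11 · 17 · 19.
φ(17765) = 17765 · (1 − 1/5) · (1 − 1/11) · (1 − 1/17) · (1 − 1/19)
       = 17765 · 11520/17765 = 11520.

11520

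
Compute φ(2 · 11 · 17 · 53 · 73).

599040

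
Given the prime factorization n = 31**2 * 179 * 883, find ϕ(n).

146006280

φ(31^2) = 31^1·(31−1) = 31·30 = 930.
φ(179) = 179 − 1 = 178.
φ(883) = 883 − 1 = 882.
Multiply: 930 · 178 · 882 = 146006280.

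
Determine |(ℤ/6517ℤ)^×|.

5292

First factor: 6517 = 7^3 × 19.
φ(7^3) = 7^3 − 7^2 = 343 − 49 = 294.
φ(19) = 19 − 1 = 18.
Multiply: 294 · 18 = 5292.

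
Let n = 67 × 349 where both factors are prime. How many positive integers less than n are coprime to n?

22968

For distinct primes, φ(pq) = (p−1)(q−1) = 66 × 348 = 22968.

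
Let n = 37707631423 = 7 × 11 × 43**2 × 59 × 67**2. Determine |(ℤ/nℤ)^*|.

φ(7) = 7 − 1 = 6.
φ(11) = 11 − 1 = 10.
φ(43^2) = 43^2 − 43^1 = 1849 − 43 = 1806.
φ(59) = 59 − 1 = 58.
φ(67^2) = 67^2 − 67^1 = 4489 − 67 = 4422.
φ(37707631423) = 6 × 10 × 1806 × 58 × 4422 = 27791739360.

27791739360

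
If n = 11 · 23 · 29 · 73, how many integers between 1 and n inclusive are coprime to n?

φ(535601) = 535601 · (1 − 1/11) · (1 − 1/23) · (1 − 1/29) · (1 − 1/73)
       = 535601 · 443520/535601 = 443520.

443520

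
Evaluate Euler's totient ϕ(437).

437 = 19 * 23.
φ(19) = 19 − 1 = 18.
φ(23) = 23 − 1 = 22.
Multiply: 18 · 22 = 396.

396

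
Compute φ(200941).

174720

Prime factorization: 200941 = 13**2 · 29 · 41.
φ(200941) = 200941 · (1 − 1/13) · (1 − 1/29) · (1 − 1/41)
       = 200941 · 13440/15457 = 174720.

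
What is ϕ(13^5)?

342732

φ(371293) = 371293 · (1 − 1/13)
       = 371293 · 12/13 = 342732.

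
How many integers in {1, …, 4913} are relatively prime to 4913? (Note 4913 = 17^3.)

4624

φ(4913) = 4913 · (1 − 1/17)
       = 4913 · 16/17 = 4624.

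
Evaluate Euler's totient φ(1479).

1479 = 3 × 17 × 29.
φ(1479) = 1479 · (1 − 1/3) · (1 − 1/17) · (1 − 1/29)
       = 1479 · 896/1479 = 896.

896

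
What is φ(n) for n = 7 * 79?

φ(7) = 7 − 1 = 6.
φ(79) = 79 − 1 = 78.
φ(553) = 6 × 78 = 468.

468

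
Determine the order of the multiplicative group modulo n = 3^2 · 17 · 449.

43008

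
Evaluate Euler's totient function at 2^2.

φ(4) = 4 · (1 − 1/2)
       = 4 · 1/2 = 2.

2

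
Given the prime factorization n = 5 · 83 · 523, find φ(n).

φ(217045) = 217045 · (1 − 1/5) · (1 − 1/83) · (1 − 1/523)
       = 217045 · 171216/217045 = 171216.

171216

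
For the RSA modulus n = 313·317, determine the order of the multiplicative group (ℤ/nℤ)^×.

98592

φ(99221) = 99221 · (1 − 1/313) · (1 − 1/317)
       = 99221 · 98592/99221 = 98592.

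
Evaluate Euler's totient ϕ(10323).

Prime factorization: 10323 = 3^2 * 31 * 37.
φ(3^2) = 3^2 − 3^1 = 9 − 3 = 6.
φ(31) = 31 − 1 = 30.
φ(37) = 37 − 1 = 36.
φ(10323) = 6 × 30 × 36 = 6480.

6480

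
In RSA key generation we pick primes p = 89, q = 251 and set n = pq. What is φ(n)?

φ(pq) = (p−1)(q−1) = 88 · 250 = 22000.

22000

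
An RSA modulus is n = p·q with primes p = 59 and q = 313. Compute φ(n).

18096

φ(pq) = (p−1)(q−1) = 58 · 312 = 18096.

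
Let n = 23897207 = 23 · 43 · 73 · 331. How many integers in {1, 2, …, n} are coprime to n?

φ(23) = 23 − 1 = 22.
φ(43) = 43 − 1 = 42.
φ(73) = 73 − 1 = 72.
φ(331) = 331 − 1 = 330.
φ(23897207) = 22 × 42 × 72 × 330 = 21954240.

21954240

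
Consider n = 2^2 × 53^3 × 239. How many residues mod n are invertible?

69528368

φ(142326412) = 142326412 · (1 − 1/2) · (1 − 1/53) · (1 − 1/239)
       = 142326412 · 12376/25334 = 69528368.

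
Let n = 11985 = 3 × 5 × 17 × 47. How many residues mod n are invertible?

5888

φ(3) = 3 − 1 = 2.
φ(5) = 5 − 1 = 4.
φ(17) = 17 − 1 = 16.
φ(47) = 47 − 1 = 46.
Since φ is multiplicative, φ(11985) = 2 · 4 · 16 · 46 = 5888.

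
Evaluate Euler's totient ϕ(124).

First factor: 124 = 2**2 × 31.
φ(124) = 124 · (1 − 1/2) · (1 − 1/31)
       = 124 · 30/62 = 60.

60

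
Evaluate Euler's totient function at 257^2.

φ(257^2) = 257^2 − 257^1 = 66049 − 257 = 65792.

65792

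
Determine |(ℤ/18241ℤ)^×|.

16128

18241 = 17 · 29 · 37.
φ(18241) = 18241 · (1 − 1/17) · (1 − 1/29) · (1 − 1/37)
       = 18241 · 16128/18241 = 16128.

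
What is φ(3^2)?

6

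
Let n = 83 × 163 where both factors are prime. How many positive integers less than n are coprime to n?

φ(83) = 83 − 1 = 82.
φ(163) = 163 − 1 = 162.
Multiply: 82 · 162 = 13284.

13284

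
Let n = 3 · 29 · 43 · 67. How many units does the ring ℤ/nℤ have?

155232

φ(3) = 3 − 1 = 2.
φ(29) = 29 − 1 = 28.
φ(43) = 43 − 1 = 42.
φ(67) = 67 − 1 = 66.
Multiply: 2 · 28 · 42 · 66 = 155232.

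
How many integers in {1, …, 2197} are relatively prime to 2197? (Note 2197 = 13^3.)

2028

φ(2197) = 2197 · (1 − 1/13)
       = 2197 · 12/13 = 2028.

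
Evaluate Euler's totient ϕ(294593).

First factor: 294593 = 13 · 17 · 31 · 43.
φ(294593) = 294593 · (1 − 1/13) · (1 − 1/17) · (1 − 1/31) · (1 − 1/43)
       = 294593 · 241920/294593 = 241920.

241920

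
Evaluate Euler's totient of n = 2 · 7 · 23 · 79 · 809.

8319168

φ(20579342) = 20579342 · (1 − 1/2) · (1 − 1/7) · (1 − 1/23) · (1 − 1/79) · (1 − 1/809)
       = 20579342 · 8319168/20579342 = 8319168.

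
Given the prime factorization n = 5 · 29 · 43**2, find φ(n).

φ(5) = 5 − 1 = 4.
φ(29) = 29 − 1 = 28.
φ(43^2) = 43^2 − 43^1 = 1849 − 43 = 1806.
φ(268105) = 4 × 28 × 1806 = 202272.

202272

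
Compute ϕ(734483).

635040

Factor 734483: 734483 = 19 · 29 · 31 · 43.
φ(734483) = 734483 · (1 − 1/19) · (1 − 1/29) · (1 − 1/31) · (1 − 1/43)
       = 734483 · 635040/734483 = 635040.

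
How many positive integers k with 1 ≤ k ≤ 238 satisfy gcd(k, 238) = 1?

238 = 2 · 7 · 17.
φ(238) = 238 · (1 − 1/2) · (1 − 1/7) · (1 − 1/17)
       = 238 · 96/238 = 96.

96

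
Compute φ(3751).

Factor 3751: 3751 = 11^2 × 31.
φ(3751) = 3751 · (1 − 1/11) · (1 − 1/31)
       = 3751 · 300/341 = 3300.

3300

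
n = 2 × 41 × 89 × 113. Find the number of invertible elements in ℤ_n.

φ(824674) = 824674 · (1 − 1/2) · (1 − 1/41) · (1 − 1/89) · (1 − 1/113)
       = 824674 · 394240/824674 = 394240.

394240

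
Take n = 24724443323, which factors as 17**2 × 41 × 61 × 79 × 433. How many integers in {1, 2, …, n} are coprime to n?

21996748800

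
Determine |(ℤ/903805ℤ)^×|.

Factor 903805: 903805 = 5 · 7^3 · 17 · 31.
φ(903805) = 903805 · (1 − 1/5) · (1 − 1/7) · (1 − 1/17) · (1 − 1/31)
       = 903805 · 11520/18445 = 564480.

564480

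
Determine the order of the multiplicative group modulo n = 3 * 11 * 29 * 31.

16800

φ(29667) = 29667 · (1 − 1/3) · (1 − 1/11) · (1 − 1/29) · (1 − 1/31)
       = 29667 · 16800/29667 = 16800.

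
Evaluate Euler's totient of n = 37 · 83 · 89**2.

φ(37) = 37 − 1 = 36.
φ(83) = 83 − 1 = 82.
φ(89^2) = 89^2 − 89^1 = 7921 − 89 = 7832.
Multiply: 36 · 82 · 7832 = 23120064.

23120064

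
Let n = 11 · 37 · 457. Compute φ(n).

164160

φ(11) = 11 − 1 = 10.
φ(37) = 37 − 1 = 36.
φ(457) = 457 − 1 = 456.
φ(185999) = 10 × 36 × 456 = 164160.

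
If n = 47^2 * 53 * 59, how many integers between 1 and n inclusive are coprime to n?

φ(6907543) = 6907543 · (1 − 1/47) · (1 − 1/53) · (1 − 1/59)
       = 6907543 · 138736/146969 = 6520592.

6520592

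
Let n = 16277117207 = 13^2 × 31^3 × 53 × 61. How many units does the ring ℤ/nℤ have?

φ(13^2) = 13^1·(13−1) = 13·12 = 156.
φ(31^3) = 31^2·(31−1) = 961·30 = 28830.
φ(53) = 53 − 1 = 52.
φ(61) = 61 − 1 = 60.
φ(16277117207) = 156 × 28830 × 52 × 60 = 14032137600.

14032137600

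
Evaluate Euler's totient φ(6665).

Factor 6665: 6665 = 5 · 31 · 43.
φ(5) = 5 − 1 = 4.
φ(31) = 31 − 1 = 30.
φ(43) = 43 − 1 = 42.
Multiply: 4 · 30 · 42 = 5040.

5040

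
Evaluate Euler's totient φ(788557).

First factor: 788557 = 7^3 * 11^2 * 19.
φ(7^3) = 7^2·(7−1) = 49·6 = 294.
φ(11^2) = 11^2 − 11^1 = 121 − 11 = 110.
φ(19) = 19 − 1 = 18.
Since φ is multiplicative, φ(788557) = 294 · 110 · 18 = 582120.

582120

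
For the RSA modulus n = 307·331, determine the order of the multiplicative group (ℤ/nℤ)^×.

For distinct primes, φ(pq) = (p−1)(q−1) = 306 × 330 = 100980.

100980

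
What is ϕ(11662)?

4704

Factor 11662: 11662 = 2 · 7^3 · 17.
φ(2) = 2 − 1 = 1.
φ(7^3) = 7^3 − 7^2 = 343 − 49 = 294.
φ(17) = 17 − 1 = 16.
Since φ is multiplicative, φ(11662) = 1 · 294 · 16 = 4704.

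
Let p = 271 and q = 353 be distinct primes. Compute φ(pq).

For distinct primes, φ(pq) = (p−1)(q−1) = 270 × 352 = 95040.

95040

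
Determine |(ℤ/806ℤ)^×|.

Prime factorization: 806 = 2 · 13 · 31.
φ(806) = 806 · (1 − 1/2) · (1 − 1/13) · (1 − 1/31)
       = 806 · 360/806 = 360.

360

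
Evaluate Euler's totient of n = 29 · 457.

12768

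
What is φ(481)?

Factor 481: 481 = 13 · 37.
φ(13) = 13 − 1 = 12.
φ(37) = 37 − 1 = 36.
Since φ is multiplicative, φ(481) = 12 · 36 = 432.

432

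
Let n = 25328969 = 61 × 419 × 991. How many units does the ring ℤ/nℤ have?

φ(25328969) = 25328969 · (1 − 1/61) · (1 − 1/419) · (1 − 1/991)
       = 25328969 · 24829200/25328969 = 24829200.

24829200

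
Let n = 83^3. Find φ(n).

φ(83^3) = 83^3 − 83^2 = 571787 − 6889 = 564898.

564898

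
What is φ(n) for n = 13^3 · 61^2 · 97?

712558080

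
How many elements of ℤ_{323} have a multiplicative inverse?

Factor 323: 323 = 17 · 19.
φ(17) = 17 − 1 = 16.
φ(19) = 19 − 1 = 18.
Multiply: 16 · 18 = 288.

288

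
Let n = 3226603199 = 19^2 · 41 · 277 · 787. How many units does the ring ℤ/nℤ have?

2967684480

φ(19^2) = 19^1·(19−1) = 19·18 = 342.
φ(41) = 41 − 1 = 40.
φ(277) = 277 − 1 = 276.
φ(787) = 787 − 1 = 786.
Since φ is multiplicative, φ(3226603199) = 342 · 40 · 276 · 786 = 2967684480.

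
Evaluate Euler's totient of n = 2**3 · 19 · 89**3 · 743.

37239092352

φ(79616378984) = 79616378984 · (1 − 1/2) · (1 − 1/19) · (1 − 1/89) · (1 − 1/743)
       = 79616378984 · 1175328/2512826 = 37239092352.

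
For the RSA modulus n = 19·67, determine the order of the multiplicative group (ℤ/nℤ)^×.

φ(19) = 19 − 1 = 18.
φ(67) = 67 − 1 = 66.
φ(1273) = 18 × 66 = 1188.

1188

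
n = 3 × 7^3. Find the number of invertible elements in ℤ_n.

588

φ(1029) = 1029 · (1 − 1/3) · (1 − 1/7)
       = 1029 · 12/21 = 588.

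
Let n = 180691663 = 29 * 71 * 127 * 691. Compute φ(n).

φ(29) = 29 − 1 = 28.
φ(71) = 71 − 1 = 70.
φ(127) = 127 − 1 = 126.
φ(691) = 691 − 1 = 690.
Since φ is multiplicative, φ(180691663) = 28 · 70 · 126 · 690 = 170402400.

170402400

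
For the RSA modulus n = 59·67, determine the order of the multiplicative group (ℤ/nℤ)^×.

3828

φ(pq) = (p−1)(q−1) = 58 · 66 = 3828.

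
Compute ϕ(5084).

2400

First factor: 5084 = 2^2 × 31 × 41.
φ(5084) = 5084 · (1 − 1/2) · (1 − 1/31) · (1 − 1/41)
       = 5084 · 1200/2542 = 2400.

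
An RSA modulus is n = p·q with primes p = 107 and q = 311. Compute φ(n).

32860

φ(n) = (p − 1)(q − 1) = (107−1)(311−1) = 106·310 = 32860.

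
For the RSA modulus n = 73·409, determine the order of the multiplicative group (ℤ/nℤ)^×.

29376

φ(pq) = (p−1)(q−1) = 72 · 408 = 29376.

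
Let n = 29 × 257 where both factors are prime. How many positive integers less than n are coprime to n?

φ(n) = (p − 1)(q − 1) = (29−1)(257−1) = 28·256 = 7168.

7168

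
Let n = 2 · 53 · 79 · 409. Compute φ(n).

φ(3424966) = 3424966 · (1 − 1/2) · (1 − 1/53) · (1 − 1/79) · (1 − 1/409)
       = 3424966 · 1654848/3424966 = 1654848.

1654848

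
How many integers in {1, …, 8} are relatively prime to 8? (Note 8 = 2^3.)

4

φ(8) = 8 · (1 − 1/2)
       = 8 · 1/2 = 4.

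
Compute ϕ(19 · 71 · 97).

φ(130853) = 130853 · (1 − 1/19) · (1 − 1/71) · (1 − 1/97)
       = 130853 · 120960/130853 = 120960.

120960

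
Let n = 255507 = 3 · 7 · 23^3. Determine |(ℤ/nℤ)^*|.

139656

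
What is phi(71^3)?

φ(357911) = 357911 · (1 − 1/71)
       = 357911 · 70/71 = 352870.

352870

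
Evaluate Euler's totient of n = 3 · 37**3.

98568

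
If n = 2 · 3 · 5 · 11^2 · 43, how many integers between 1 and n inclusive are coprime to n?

φ(2) = 2 − 1 = 1.
φ(3) = 3 − 1 = 2.
φ(5) = 5 − 1 = 4.
φ(11^2) = 11^1·(11−1) = 11·10 = 110.
φ(43) = 43 − 1 = 42.
Since φ is multiplicative, φ(156090) = 1 · 2 · 4 · 110 · 42 = 36960.

36960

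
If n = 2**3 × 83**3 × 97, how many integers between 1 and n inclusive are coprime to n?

216920832

φ(443706712) = 443706712 · (1 − 1/2) · (1 − 1/83) · (1 − 1/97)
       = 443706712 · 7872/16102 = 216920832.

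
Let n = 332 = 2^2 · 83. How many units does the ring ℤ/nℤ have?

φ(2^2) = 2^1·(2−1) = 2·1 = 2.
φ(83) = 83 − 1 = 82.
φ(332) = 2 × 82 = 164.

164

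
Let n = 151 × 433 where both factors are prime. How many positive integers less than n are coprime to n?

64800

φ(pq) = (p−1)(q−1) = 150 · 432 = 64800.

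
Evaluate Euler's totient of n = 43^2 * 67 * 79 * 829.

φ(43^2) = 43^1·(43−1) = 43·42 = 1806.
φ(67) = 67 − 1 = 66.
φ(79) = 79 − 1 = 78.
φ(829) = 829 − 1 = 828.
φ(8113221553) = 1806 × 66 × 78 × 828 = 7698154464.

7698154464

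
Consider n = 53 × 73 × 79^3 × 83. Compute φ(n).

149450880384

φ(53) = 53 − 1 = 52.
φ(73) = 73 − 1 = 72.
φ(79^3) = 79^2·(79−1) = 6241·78 = 486798.
φ(83) = 83 − 1 = 82.
φ(158328134953) = 52 × 72 × 486798 × 82 = 149450880384.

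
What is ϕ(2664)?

864

Prime factorization: 2664 = 2^3 * 3^2 * 37.
φ(2664) = 2664 · (1 − 1/2) · (1 − 1/3) · (1 − 1/37)
       = 2664 · 72/222 = 864.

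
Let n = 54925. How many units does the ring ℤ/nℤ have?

40560

54925 = 5**2 × 13**3.
φ(54925) = 54925 · (1 − 1/5) · (1 − 1/13)
       = 54925 · 48/65 = 40560.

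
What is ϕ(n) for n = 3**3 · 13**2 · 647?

φ(2952261) = 2952261 · (1 − 1/3) · (1 − 1/13) · (1 − 1/647)
       = 2952261 · 15504/25233 = 1813968.

1813968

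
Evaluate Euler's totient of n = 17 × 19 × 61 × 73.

1244160

φ(17) = 17 − 1 = 16.
φ(19) = 19 − 1 = 18.
φ(61) = 61 − 1 = 60.
φ(73) = 73 − 1 = 72.
Multiply: 16 · 18 · 60 · 72 = 1244160.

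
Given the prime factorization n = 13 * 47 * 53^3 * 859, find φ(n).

φ(13) = 13 − 1 = 12.
φ(47) = 47 − 1 = 46.
φ(53^3) = 53^3 − 53^2 = 148877 − 2809 = 146068.
φ(859) = 859 − 1 = 858.
φ(78137944573) = 12 × 46 × 146068 × 858 = 69180141888.

69180141888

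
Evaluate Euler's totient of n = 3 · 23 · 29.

1232

φ(3) = 3 − 1 = 2.
φ(23) = 23 − 1 = 22.
φ(29) = 29 − 1 = 28.
Since φ is multiplicative, φ(2001) = 2 · 22 · 28 = 1232.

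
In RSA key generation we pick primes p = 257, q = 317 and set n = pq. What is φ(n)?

φ(81469) = 81469 · (1 − 1/257) · (1 − 1/317)
       = 81469 · 80896/81469 = 80896.

80896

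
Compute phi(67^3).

296274

φ(67^3) = 67^2·(67−1) = 4489·66 = 296274.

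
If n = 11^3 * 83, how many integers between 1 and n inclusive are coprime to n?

φ(11^3) = 11^3 − 11^2 = 1331 − 121 = 1210.
φ(83) = 83 − 1 = 82.
Since φ is multiplicative, φ(110473) = 1210 · 82 = 99220.

99220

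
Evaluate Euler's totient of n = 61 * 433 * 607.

φ(16032691) = 16032691 · (1 − 1/61) · (1 − 1/433) · (1 − 1/607)
       = 16032691 · 15707520/16032691 = 15707520.

15707520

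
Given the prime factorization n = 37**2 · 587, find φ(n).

φ(37^2) = 37^1·(37−1) = 37·36 = 1332.
φ(587) = 587 − 1 = 586.
Since φ is multiplicative, φ(803603) = 1332 · 586 = 780552.

780552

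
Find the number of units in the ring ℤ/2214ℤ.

Factor 2214: 2214 = 2 · 3^3 · 41.
φ(2) = 2 − 1 = 1.
φ(3^3) = 3^3 − 3^2 = 27 − 9 = 18.
φ(41) = 41 − 1 = 40.
Since φ is multiplicative, φ(2214) = 1 · 18 · 40 = 720.

720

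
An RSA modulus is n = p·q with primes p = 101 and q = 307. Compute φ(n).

φ(pq) = (p−1)(q−1) = 100 · 306 = 30600.

30600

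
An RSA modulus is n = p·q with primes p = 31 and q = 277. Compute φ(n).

8280

φ(pq) = (p−1)(q−1) = 30 · 276 = 8280.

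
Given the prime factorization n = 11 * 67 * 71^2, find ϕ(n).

3280200

φ(11) = 11 − 1 = 10.
φ(67) = 67 − 1 = 66.
φ(71^2) = 71^2 − 71^1 = 5041 − 71 = 4970.
Multiply: 10 · 66 · 4970 = 3280200.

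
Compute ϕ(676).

676 = 2^2 · 13^2.
φ(676) = 676 · (1 − 1/2) · (1 − 1/13)
       = 676 · 12/26 = 312.

312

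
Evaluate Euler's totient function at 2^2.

φ(4) = 4 · (1 − 1/2)
       = 4 · 1/2 = 2.

2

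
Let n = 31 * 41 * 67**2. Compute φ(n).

5306400

φ(31) = 31 − 1 = 30.
φ(41) = 41 − 1 = 40.
φ(67^2) = 67^2 − 67^1 = 4489 − 67 = 4422.
Since φ is multiplicative, φ(5705519) = 30 · 40 · 4422 = 5306400.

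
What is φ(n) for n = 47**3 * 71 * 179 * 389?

φ(47^3) = 47^3 − 47^2 = 103823 − 2209 = 101614.
φ(71) = 71 − 1 = 70.
φ(179) = 179 − 1 = 178.
φ(389) = 389 − 1 = 388.
Since φ is multiplicative, φ(513280251223) = 101614 · 70 · 178 · 388 = 491250850720.

491250850720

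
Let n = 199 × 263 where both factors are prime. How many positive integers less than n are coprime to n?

51876

φ(pq) = (p−1)(q−1) = 198 · 262 = 51876.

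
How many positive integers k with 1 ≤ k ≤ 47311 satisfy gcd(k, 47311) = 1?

38720

Prime factorization: 47311 = 11^2 * 17 * 23.
φ(11^2) = 11^1·(11−1) = 11·10 = 110.
φ(17) = 17 − 1 = 16.
φ(23) = 23 − 1 = 22.
Since φ is multiplicative, φ(47311) = 110 · 16 · 22 = 38720.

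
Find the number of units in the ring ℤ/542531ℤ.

First factor: 542531 = 11 * 31 * 37 * 43.
φ(542531) = 542531 · (1 − 1/11) · (1 − 1/31) · (1 − 1/37) · (1 − 1/43)
       = 542531 · 453600/542531 = 453600.

453600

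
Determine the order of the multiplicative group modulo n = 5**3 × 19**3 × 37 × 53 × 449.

544958668800

φ(754909256375) = 754909256375 · (1 − 1/5) · (1 − 1/19) · (1 − 1/37) · (1 − 1/53) · (1 − 1/449)
       = 754909256375 · 60383232/83646455 = 544958668800.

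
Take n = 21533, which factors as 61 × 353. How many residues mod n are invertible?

21120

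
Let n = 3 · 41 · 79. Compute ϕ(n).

φ(3) = 3 − 1 = 2.
φ(41) = 41 − 1 = 40.
φ(79) = 79 − 1 = 78.
Multiply: 2 · 40 · 78 = 6240.

6240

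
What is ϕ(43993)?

40320

Factor 43993: 43993 = 29 · 37 · 41.
φ(29) = 29 − 1 = 28.
φ(37) = 37 − 1 = 36.
φ(41) = 41 − 1 = 40.
Since φ is multiplicative, φ(43993) = 28 · 36 · 40 = 40320.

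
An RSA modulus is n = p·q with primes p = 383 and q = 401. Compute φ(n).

152800

φ(153583) = 153583 · (1 − 1/383) · (1 − 1/401)
       = 153583 · 152800/153583 = 152800.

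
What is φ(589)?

540

First factor: 589 = 19 * 31.
φ(19) = 19 − 1 = 18.
φ(31) = 31 − 1 = 30.
Multiply: 18 · 30 = 540.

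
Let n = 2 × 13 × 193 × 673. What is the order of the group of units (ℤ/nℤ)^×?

1548288

φ(3377114) = 3377114 · (1 − 1/2) · (1 − 1/13) · (1 − 1/193) · (1 − 1/673)
       = 3377114 · 1548288/3377114 = 1548288.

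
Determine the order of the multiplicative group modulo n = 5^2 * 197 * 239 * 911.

φ(5^2) = 5^2 − 5^1 = 25 − 5 = 20.
φ(197) = 197 − 1 = 196.
φ(239) = 239 − 1 = 238.
φ(911) = 911 − 1 = 910.
φ(1072315325) = 20 × 196 × 238 × 910 = 848993600.

848993600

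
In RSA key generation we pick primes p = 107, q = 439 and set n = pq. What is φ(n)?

For distinct primes, φ(pq) = (p−1)(q−1) = 106 × 438 = 46428.

46428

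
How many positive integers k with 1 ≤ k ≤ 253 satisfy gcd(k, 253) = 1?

First factor: 253 = 11 · 23.
φ(253) = 253 · (1 − 1/11) · (1 − 1/23)
       = 253 · 220/253 = 220.

220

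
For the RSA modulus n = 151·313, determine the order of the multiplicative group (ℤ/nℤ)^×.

46800

φ(pq) = (p−1)(q−1) = 150 · 312 = 46800.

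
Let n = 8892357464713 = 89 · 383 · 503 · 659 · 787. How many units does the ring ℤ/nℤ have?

φ(89) = 89 − 1 = 88.
φ(383) = 383 − 1 = 382.
φ(503) = 503 − 1 = 502.
φ(659) = 659 − 1 = 658.
φ(787) = 787 − 1 = 786.
Since φ is multiplicative, φ(8892357464713) = 88 · 382 · 502 · 658 · 786 = 8727667487616.

8727667487616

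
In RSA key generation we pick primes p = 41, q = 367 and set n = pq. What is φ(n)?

14640

φ(41) = 41 − 1 = 40.
φ(367) = 367 − 1 = 366.
φ(15047) = 40 × 366 = 14640.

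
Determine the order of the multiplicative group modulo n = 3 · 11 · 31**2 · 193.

φ(6120609) = 6120609 · (1 − 1/3) · (1 − 1/11) · (1 − 1/31) · (1 − 1/193)
       = 6120609 · 115200/197439 = 3571200.

3571200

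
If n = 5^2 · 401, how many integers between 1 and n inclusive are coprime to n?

φ(5^2) = 5^1·(5−1) = 5·4 = 20.
φ(401) = 401 − 1 = 400.
Since φ is multiplicative, φ(10025) = 20 · 400 = 8000.

8000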